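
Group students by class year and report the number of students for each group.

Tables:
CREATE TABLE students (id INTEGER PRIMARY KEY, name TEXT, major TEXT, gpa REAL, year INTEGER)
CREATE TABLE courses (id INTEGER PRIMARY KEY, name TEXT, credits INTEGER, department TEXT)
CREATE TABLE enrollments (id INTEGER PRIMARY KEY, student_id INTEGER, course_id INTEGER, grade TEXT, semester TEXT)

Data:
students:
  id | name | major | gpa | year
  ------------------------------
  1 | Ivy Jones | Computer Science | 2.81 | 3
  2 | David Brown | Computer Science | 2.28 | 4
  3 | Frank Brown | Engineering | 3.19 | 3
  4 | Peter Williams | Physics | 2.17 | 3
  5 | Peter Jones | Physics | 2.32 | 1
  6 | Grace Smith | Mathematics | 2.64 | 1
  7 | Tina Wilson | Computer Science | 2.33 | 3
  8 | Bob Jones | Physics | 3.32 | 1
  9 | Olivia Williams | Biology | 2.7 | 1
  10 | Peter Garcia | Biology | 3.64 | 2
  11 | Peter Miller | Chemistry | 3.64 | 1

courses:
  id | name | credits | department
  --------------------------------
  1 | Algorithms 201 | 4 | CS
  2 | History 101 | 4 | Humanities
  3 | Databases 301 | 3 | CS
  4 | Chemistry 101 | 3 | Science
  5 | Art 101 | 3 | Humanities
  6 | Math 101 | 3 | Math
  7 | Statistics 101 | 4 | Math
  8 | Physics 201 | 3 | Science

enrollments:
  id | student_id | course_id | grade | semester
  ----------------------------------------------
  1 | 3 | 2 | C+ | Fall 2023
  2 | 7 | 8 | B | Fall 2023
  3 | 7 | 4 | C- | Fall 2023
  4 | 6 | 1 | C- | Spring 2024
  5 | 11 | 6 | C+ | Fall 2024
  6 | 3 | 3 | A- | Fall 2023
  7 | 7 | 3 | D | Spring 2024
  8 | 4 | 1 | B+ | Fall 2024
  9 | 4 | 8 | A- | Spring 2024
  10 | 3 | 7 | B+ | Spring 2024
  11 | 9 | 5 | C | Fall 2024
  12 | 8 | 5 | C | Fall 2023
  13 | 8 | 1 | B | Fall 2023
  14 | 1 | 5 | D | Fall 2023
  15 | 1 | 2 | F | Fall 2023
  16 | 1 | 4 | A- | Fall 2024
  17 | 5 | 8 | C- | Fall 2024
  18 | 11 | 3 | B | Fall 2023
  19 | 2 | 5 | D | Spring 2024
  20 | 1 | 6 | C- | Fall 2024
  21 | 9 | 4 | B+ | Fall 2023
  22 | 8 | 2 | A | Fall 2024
SELECT year, COUNT(*) AS n FROM students GROUP BY year

Execution result:
year | n
1 | 5
2 | 1
3 | 4
4 | 1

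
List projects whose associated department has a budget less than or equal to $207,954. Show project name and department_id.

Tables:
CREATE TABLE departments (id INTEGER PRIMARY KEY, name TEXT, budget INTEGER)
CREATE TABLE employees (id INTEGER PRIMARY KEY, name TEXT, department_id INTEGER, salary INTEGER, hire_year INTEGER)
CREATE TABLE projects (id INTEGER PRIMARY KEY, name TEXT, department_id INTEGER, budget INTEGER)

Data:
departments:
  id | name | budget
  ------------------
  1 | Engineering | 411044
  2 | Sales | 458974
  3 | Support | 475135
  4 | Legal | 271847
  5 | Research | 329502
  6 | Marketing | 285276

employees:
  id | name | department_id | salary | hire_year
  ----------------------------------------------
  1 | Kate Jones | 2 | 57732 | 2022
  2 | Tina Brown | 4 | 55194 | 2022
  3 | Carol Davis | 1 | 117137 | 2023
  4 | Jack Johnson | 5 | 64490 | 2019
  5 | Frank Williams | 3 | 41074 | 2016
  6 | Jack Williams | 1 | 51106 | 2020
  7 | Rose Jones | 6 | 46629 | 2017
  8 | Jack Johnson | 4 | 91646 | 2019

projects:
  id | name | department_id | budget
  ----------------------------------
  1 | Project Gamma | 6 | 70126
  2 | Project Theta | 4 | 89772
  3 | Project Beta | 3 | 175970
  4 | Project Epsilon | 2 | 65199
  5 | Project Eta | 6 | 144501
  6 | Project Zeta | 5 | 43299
SELECT name, department_id FROM projects WHERE department_id IN (SELECT id FROM departments WHERE budget <= 207954)

Execution result:
(no rows)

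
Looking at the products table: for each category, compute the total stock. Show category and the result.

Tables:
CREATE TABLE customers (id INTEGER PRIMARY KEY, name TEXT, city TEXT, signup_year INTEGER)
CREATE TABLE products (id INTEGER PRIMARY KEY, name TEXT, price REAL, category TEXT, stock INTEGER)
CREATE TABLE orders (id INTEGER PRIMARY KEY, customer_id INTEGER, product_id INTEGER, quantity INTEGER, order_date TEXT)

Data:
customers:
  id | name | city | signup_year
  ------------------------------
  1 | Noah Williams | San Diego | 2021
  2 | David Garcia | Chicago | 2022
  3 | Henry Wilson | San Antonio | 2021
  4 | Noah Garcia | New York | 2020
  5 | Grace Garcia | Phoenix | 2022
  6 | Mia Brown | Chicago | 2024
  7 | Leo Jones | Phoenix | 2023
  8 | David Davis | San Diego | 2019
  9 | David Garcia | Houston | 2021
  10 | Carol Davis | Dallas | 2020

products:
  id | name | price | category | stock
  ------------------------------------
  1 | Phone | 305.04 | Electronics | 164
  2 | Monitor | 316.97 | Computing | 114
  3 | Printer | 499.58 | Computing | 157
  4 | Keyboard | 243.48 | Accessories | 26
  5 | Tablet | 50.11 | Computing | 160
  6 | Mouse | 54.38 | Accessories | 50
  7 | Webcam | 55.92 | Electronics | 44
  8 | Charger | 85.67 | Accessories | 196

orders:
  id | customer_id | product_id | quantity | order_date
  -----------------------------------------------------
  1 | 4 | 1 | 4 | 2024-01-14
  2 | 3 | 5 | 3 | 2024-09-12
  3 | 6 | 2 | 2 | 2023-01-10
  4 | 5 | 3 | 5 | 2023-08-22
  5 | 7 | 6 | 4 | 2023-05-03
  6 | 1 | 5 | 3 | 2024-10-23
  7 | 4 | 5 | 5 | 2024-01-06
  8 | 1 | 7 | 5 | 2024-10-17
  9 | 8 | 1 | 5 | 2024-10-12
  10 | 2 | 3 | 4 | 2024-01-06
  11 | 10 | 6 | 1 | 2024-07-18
SELECT category, SUM(stock) AS sum_stock FROM products GROUP BY category

Execution result:
category | sum_stock
Accessories | 272
Computing | 431
Electronics | 208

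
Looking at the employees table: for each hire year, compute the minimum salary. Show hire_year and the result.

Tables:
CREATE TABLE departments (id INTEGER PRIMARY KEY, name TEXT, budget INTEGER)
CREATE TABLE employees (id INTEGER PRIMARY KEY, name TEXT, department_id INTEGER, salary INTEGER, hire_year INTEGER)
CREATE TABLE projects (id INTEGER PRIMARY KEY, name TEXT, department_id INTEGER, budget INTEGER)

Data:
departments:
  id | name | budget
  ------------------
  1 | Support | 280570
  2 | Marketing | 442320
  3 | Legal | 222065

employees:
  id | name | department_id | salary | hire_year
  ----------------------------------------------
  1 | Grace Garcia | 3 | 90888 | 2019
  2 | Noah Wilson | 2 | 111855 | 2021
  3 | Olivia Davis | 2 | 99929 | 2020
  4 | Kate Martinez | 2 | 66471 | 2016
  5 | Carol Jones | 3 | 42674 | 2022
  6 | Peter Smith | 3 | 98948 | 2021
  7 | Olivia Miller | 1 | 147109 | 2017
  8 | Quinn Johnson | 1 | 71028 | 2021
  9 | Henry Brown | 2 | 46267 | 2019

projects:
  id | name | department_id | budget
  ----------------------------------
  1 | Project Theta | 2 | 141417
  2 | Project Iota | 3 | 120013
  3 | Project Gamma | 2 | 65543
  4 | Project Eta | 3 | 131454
SELECT hire_year, MIN(salary) AS min_salary FROM employees GROUP BY hire_year

Execution result:
hire_year | min_salary
2016 | 66471
2017 | 147109
2019 | 46267
2020 | 99929
2021 | 71028
2022 | 42674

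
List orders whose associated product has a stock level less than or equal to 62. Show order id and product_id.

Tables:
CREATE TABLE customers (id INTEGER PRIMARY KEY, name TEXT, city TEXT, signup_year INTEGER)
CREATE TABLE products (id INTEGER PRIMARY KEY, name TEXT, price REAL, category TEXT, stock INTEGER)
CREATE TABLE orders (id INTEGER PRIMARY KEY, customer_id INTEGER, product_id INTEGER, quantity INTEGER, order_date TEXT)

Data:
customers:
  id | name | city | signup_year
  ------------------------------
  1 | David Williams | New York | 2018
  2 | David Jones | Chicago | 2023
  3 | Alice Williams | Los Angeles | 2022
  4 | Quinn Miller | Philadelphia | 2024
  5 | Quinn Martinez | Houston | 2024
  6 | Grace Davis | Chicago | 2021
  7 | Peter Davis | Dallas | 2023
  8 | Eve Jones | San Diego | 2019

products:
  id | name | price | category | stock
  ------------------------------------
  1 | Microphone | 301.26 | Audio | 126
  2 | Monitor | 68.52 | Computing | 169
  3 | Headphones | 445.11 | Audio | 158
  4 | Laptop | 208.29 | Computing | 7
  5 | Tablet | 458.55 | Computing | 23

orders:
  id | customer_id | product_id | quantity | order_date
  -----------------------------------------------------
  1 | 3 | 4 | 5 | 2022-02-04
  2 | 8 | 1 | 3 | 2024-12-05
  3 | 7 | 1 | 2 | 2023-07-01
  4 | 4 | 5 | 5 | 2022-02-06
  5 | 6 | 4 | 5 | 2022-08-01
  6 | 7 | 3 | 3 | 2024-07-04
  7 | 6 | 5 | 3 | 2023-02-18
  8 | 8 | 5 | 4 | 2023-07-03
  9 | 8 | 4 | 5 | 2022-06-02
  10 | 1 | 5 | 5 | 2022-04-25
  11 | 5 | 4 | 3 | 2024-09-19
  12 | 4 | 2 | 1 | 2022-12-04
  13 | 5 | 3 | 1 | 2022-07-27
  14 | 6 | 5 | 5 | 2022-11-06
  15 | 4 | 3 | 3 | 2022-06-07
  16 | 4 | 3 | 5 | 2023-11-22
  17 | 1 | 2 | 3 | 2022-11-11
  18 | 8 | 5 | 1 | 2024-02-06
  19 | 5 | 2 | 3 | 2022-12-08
SELECT id, product_id FROM orders WHERE product_id IN (SELECT id FROM products WHERE stock <= 62)

Execution result:
id | product_id
1 | 4
4 | 5
5 | 4
7 | 5
8 | 5
9 | 4
10 | 5
11 | 4
14 | 5
18 | 5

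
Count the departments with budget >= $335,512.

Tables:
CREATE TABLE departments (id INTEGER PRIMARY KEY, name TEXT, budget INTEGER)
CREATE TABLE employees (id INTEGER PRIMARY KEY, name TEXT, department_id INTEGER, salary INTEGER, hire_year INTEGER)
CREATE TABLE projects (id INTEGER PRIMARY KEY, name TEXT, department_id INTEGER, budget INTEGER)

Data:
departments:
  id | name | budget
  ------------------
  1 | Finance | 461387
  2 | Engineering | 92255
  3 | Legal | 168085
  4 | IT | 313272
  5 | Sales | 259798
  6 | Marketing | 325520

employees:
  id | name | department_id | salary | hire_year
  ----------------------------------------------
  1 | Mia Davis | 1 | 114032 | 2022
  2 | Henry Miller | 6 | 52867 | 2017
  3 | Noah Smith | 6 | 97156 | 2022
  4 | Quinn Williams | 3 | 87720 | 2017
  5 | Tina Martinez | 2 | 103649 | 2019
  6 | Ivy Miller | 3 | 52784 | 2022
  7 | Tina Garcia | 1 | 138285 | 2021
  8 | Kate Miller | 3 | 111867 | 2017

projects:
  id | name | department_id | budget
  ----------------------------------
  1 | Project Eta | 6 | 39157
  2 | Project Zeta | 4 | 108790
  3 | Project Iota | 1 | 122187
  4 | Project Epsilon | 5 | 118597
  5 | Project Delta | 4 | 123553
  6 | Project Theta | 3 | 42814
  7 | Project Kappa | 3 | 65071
SELECT COUNT(*) FROM departments WHERE budget >= 335512

Execution result:
1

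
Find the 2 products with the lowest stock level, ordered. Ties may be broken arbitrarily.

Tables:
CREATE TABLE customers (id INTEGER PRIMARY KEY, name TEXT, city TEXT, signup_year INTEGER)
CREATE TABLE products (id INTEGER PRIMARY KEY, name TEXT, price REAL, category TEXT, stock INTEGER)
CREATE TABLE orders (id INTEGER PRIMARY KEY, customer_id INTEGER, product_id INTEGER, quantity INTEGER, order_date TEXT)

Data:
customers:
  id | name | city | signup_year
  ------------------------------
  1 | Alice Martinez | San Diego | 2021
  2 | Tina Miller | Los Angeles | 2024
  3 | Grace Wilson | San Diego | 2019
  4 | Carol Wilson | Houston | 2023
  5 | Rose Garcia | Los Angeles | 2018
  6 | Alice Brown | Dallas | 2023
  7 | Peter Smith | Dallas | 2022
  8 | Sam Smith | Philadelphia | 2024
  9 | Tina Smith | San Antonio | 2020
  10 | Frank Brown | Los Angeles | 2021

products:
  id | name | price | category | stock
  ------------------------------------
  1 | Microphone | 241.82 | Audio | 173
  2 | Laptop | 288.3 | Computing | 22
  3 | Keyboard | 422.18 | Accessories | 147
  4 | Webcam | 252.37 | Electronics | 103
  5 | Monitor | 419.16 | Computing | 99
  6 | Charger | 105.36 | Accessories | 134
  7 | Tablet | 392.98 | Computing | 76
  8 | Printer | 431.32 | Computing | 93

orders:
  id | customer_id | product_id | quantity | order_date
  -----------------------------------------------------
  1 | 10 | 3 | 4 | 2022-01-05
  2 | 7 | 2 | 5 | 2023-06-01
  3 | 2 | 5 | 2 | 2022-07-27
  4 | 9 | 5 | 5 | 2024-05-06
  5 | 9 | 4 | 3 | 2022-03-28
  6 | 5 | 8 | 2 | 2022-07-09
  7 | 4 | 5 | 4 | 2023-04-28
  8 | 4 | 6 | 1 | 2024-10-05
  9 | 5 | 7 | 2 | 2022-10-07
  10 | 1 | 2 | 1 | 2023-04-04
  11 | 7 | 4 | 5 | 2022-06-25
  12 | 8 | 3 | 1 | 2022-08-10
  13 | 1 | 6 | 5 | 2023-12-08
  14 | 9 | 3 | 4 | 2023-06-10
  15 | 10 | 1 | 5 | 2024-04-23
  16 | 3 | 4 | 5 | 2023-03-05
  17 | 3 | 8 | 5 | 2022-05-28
SELECT name, stock FROM products ORDER BY stock ASC LIMIT 2

Execution result:
name | stock
Laptop | 22
Tablet | 76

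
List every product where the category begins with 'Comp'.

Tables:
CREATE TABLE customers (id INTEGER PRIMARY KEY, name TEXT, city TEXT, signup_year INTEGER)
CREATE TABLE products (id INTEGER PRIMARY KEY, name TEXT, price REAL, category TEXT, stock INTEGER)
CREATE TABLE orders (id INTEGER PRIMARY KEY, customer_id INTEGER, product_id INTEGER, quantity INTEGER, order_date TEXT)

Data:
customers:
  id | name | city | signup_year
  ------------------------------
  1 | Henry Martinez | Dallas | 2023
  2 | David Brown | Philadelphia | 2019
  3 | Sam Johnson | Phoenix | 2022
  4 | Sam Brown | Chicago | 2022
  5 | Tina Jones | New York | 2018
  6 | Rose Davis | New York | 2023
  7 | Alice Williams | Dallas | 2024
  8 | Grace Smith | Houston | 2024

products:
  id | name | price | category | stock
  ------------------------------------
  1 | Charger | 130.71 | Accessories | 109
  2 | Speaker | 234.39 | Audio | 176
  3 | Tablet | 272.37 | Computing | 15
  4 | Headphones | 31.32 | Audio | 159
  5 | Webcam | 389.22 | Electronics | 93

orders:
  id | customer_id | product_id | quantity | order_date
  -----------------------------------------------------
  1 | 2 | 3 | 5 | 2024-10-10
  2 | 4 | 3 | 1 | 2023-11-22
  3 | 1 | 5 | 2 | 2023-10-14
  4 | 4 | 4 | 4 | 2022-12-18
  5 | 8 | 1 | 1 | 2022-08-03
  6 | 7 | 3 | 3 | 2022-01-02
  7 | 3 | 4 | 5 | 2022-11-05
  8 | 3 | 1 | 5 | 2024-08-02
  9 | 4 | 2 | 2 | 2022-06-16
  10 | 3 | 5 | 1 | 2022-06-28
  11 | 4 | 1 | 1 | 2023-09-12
SELECT name, category FROM products WHERE category LIKE 'Comp%'

Execution result:
name | category
Tablet | Computing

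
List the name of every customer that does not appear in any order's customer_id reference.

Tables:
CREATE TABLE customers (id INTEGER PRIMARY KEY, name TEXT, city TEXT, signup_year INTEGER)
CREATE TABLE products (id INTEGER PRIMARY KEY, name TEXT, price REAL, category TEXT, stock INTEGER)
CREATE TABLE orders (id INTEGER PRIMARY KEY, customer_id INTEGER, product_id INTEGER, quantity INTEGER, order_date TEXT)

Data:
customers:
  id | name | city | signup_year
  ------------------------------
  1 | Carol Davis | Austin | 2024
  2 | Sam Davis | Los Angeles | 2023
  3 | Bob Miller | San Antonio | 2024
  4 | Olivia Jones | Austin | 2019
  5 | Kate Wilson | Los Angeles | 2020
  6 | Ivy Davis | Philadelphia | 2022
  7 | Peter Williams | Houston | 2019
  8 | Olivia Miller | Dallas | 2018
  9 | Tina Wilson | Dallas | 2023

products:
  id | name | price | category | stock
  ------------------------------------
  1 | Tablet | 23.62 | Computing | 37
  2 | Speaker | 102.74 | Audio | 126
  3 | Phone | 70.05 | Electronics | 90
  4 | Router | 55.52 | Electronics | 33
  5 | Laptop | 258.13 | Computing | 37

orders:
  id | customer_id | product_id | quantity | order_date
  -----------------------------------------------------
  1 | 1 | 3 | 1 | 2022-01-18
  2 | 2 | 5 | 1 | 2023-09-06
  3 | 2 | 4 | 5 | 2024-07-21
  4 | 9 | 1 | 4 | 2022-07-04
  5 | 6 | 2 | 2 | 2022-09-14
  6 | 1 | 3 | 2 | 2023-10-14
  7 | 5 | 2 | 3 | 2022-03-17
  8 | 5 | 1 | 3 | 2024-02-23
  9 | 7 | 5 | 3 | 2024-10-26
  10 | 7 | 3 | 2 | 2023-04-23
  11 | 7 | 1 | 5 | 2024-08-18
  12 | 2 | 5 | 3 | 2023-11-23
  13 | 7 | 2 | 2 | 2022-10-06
SELECT p.name FROM customers p LEFT JOIN orders c ON c.customer_id = p.id WHERE c.id IS NULL

Execution result:
name
Bob Miller
Olivia Jones
Olivia Miller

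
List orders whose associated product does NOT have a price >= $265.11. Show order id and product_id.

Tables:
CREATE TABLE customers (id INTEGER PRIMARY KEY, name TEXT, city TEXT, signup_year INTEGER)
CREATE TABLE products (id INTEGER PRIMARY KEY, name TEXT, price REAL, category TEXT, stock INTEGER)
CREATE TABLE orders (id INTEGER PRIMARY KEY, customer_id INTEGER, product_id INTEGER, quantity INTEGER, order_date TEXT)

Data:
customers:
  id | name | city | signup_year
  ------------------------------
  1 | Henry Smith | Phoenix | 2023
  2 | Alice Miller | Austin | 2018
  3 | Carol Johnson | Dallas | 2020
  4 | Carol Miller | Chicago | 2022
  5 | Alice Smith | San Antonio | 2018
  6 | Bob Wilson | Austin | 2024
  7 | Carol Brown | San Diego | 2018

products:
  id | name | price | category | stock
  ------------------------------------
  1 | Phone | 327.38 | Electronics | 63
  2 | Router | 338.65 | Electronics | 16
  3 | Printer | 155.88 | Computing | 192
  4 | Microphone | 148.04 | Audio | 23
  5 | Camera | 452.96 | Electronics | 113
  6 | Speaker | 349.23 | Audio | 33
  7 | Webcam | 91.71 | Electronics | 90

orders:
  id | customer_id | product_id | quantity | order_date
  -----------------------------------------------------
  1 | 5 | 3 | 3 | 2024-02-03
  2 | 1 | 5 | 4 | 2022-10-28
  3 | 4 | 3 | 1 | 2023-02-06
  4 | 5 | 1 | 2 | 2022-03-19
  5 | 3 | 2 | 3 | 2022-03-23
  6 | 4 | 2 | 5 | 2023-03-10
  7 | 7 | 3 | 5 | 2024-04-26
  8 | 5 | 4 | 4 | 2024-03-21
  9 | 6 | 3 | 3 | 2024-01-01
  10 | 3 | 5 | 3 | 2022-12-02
SELECT id, product_id FROM orders WHERE product_id NOT IN (SELECT id FROM products WHERE price >= 265.11)

Execution result:
id | product_id
1 | 3
3 | 3
7 | 3
8 | 4
9 | 3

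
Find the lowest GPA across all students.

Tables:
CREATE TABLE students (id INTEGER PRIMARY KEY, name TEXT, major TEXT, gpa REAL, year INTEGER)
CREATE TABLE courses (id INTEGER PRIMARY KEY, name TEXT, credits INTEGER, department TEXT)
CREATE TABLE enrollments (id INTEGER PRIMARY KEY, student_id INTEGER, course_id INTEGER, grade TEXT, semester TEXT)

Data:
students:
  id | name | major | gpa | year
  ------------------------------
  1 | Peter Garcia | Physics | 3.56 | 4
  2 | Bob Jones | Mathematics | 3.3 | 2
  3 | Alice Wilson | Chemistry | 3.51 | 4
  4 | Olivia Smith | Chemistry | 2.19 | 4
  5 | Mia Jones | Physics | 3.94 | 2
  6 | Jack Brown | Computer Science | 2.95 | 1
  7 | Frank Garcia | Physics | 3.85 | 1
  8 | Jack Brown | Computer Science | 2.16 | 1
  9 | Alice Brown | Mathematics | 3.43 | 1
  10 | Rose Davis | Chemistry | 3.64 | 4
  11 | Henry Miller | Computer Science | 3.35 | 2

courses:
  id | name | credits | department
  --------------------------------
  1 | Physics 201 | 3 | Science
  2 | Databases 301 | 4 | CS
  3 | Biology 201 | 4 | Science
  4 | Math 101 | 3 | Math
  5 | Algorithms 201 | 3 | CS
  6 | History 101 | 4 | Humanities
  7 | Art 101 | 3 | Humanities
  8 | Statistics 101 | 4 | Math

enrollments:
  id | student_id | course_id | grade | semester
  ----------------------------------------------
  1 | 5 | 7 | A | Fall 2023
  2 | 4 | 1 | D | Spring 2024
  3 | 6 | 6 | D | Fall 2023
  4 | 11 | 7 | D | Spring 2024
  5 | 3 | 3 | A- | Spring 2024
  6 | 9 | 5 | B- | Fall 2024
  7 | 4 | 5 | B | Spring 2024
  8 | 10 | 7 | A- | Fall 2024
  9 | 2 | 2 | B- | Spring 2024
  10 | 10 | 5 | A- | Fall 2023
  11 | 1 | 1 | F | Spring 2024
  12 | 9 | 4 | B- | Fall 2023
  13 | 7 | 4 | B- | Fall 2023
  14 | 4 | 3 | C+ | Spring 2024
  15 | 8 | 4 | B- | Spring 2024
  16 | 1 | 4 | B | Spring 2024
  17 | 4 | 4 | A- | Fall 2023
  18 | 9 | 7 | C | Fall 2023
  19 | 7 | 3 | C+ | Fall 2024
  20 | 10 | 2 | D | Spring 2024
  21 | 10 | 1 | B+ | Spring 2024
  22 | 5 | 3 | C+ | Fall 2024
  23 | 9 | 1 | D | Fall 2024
SELECT MIN(gpa) FROM students

Execution result:
2.16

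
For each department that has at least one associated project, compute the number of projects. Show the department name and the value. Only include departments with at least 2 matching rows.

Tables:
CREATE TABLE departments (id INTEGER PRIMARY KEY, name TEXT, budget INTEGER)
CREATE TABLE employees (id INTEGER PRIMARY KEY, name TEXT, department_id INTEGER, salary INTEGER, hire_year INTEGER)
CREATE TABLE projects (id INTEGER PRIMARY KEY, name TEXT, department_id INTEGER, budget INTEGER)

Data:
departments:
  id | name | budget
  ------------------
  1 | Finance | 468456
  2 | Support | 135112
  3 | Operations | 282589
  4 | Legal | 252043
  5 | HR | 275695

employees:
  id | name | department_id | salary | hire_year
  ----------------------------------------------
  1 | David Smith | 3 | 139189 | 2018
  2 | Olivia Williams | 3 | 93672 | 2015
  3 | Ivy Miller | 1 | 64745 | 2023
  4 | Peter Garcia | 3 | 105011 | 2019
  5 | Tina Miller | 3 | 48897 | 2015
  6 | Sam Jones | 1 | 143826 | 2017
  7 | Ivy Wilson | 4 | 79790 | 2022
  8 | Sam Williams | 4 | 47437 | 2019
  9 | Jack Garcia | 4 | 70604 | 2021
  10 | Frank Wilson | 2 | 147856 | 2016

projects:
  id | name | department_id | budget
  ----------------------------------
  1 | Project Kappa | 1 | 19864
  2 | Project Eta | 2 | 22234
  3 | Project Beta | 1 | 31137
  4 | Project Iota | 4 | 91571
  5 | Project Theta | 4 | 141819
SELECT p.name, COUNT(*) AS n FROM projects c JOIN departments p ON c.department_id = p.id GROUP BY p.id, p.name HAVING COUNT(*) >= 2

Execution result:
name | n
Finance | 2
Legal | 2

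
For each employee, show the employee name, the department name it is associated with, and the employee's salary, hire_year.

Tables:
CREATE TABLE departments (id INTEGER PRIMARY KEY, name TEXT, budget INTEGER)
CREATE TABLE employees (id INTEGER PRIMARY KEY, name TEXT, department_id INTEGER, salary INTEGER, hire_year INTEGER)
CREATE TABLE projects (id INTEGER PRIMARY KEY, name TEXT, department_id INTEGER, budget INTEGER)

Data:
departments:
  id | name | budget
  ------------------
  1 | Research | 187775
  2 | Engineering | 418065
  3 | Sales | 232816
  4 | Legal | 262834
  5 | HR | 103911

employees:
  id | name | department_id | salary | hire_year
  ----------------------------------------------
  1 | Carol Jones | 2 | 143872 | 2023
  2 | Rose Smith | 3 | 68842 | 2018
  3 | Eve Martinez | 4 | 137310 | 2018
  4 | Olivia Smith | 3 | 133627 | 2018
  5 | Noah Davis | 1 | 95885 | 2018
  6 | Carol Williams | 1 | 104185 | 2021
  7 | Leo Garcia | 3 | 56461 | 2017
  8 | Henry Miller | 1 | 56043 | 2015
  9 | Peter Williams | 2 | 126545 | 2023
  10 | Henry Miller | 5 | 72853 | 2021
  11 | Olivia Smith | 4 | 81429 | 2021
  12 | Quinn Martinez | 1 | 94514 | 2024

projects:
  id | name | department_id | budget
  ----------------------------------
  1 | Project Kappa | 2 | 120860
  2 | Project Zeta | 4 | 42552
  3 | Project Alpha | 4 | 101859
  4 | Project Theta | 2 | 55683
SELECT c.name, p.name AS department, c.salary, c.hire_year FROM employees c JOIN departments p ON c.department_id = p.id

Execution result:
name | department | salary | hire_year
Carol Jones | Engineering | 143872 | 2023
Rose Smith | Sales | 68842 | 2018
Eve Martinez | Legal | 137310 | 2018
Olivia Smith | Sales | 133627 | 2018
Noah Davis | Research | 95885 | 2018
Carol Williams | Research | 104185 | 2021
Leo Garcia | Sales | 56461 | 2017
Henry Miller | Research | 56043 | 2015
Peter Williams | Engineering | 126545 | 2023
Henry Miller | HR | 72853 | 2021
Olivia Smith | Legal | 81429 | 2021
Quinn Martinez | Research | 94514 | 2024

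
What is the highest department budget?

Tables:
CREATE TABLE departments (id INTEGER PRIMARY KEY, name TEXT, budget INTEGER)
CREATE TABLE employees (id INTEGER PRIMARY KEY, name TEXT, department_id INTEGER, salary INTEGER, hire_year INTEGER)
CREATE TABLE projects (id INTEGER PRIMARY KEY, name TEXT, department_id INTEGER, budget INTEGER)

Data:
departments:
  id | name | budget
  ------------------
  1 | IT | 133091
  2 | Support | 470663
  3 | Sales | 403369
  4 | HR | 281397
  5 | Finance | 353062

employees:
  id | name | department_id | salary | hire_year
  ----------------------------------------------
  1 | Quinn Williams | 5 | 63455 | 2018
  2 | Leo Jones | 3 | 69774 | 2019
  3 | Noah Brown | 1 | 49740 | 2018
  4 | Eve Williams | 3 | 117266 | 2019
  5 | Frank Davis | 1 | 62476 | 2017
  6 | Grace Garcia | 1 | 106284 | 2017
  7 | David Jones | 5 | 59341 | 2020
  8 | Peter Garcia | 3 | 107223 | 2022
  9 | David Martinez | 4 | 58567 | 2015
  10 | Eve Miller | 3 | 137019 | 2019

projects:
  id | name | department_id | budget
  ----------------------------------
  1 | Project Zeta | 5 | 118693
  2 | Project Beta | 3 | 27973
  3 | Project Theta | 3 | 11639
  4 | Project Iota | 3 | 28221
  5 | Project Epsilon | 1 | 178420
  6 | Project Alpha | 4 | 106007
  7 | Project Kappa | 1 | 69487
SELECT MAX(budget) FROM departments

Execution result:
470663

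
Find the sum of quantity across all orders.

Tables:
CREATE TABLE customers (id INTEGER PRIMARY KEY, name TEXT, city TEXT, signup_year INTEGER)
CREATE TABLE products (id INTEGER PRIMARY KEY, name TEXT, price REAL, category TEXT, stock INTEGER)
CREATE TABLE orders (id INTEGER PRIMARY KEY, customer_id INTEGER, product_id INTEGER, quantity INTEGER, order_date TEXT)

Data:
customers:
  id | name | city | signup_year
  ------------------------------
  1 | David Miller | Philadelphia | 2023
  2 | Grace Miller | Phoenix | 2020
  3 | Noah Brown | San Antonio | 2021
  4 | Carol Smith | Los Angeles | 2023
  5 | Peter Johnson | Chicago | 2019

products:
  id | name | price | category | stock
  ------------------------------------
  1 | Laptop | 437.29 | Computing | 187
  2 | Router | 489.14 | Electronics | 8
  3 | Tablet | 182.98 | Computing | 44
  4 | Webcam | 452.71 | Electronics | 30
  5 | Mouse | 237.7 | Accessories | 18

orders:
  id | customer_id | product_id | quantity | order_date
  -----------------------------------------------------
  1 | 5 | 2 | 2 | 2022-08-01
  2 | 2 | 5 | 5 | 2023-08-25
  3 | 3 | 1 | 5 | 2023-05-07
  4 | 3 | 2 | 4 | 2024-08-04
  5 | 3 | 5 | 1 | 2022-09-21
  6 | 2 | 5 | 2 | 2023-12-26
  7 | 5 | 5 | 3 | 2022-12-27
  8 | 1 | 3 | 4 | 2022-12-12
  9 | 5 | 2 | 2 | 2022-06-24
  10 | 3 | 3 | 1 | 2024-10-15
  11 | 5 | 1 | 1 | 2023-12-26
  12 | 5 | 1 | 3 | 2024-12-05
SELECT SUM(quantity) FROM orders

Execution result:
33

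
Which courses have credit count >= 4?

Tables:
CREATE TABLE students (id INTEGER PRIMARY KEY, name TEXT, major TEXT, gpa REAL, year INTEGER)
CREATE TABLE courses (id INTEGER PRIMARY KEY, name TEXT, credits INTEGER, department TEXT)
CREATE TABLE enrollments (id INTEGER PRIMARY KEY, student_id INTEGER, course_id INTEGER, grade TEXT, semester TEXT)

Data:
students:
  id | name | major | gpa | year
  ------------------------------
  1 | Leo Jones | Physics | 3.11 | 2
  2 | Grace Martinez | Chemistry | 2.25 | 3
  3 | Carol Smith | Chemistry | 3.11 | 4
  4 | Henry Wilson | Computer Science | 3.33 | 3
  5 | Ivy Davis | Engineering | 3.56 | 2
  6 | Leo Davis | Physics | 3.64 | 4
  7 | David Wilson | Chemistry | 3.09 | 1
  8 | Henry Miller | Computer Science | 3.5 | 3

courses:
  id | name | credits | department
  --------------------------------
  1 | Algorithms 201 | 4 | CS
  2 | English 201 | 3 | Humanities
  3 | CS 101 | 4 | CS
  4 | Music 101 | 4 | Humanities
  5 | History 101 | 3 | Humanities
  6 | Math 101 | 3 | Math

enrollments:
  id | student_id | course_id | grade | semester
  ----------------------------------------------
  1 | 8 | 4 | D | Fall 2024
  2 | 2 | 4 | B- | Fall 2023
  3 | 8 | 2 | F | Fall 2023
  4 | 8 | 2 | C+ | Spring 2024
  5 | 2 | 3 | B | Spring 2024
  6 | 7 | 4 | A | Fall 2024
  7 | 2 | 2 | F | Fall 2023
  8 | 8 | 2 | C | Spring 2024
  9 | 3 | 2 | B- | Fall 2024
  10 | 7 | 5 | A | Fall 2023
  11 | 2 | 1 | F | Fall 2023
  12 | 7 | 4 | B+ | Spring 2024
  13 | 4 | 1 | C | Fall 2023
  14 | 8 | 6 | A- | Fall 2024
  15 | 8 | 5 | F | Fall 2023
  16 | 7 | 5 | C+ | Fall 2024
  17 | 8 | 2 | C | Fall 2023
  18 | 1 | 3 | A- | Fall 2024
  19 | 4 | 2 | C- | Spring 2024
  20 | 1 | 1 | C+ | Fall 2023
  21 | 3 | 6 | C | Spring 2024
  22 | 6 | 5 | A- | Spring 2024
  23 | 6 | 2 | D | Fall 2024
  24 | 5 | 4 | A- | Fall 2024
SELECT name, credits FROM courses WHERE credits >= 4

Execution result:
name | credits
Algorithms 201 | 4
CS 101 | 4
Music 101 | 4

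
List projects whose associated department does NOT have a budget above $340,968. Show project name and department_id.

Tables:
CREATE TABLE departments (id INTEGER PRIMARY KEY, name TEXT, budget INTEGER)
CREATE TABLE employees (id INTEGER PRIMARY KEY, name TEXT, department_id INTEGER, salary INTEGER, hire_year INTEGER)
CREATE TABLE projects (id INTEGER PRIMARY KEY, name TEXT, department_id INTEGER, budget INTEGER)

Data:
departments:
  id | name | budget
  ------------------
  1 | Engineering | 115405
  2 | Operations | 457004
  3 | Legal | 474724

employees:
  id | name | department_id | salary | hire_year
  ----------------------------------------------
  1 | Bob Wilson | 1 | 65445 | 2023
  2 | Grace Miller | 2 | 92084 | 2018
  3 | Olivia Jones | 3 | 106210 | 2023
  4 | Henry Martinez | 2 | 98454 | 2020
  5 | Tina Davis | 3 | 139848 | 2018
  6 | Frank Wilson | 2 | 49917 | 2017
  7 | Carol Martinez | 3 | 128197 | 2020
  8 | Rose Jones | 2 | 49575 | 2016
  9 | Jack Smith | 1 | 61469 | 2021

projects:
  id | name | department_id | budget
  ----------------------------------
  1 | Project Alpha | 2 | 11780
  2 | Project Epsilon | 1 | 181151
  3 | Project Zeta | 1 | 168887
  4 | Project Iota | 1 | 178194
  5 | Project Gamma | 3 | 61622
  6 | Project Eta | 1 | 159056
SELECT name, department_id FROM projects WHERE department_id NOT IN (SELECT id FROM departments WHERE budget > 340968)

Execution result:
name | department_id
Project Epsilon | 1
Project Zeta | 1
Project Iota | 1
Project Eta | 1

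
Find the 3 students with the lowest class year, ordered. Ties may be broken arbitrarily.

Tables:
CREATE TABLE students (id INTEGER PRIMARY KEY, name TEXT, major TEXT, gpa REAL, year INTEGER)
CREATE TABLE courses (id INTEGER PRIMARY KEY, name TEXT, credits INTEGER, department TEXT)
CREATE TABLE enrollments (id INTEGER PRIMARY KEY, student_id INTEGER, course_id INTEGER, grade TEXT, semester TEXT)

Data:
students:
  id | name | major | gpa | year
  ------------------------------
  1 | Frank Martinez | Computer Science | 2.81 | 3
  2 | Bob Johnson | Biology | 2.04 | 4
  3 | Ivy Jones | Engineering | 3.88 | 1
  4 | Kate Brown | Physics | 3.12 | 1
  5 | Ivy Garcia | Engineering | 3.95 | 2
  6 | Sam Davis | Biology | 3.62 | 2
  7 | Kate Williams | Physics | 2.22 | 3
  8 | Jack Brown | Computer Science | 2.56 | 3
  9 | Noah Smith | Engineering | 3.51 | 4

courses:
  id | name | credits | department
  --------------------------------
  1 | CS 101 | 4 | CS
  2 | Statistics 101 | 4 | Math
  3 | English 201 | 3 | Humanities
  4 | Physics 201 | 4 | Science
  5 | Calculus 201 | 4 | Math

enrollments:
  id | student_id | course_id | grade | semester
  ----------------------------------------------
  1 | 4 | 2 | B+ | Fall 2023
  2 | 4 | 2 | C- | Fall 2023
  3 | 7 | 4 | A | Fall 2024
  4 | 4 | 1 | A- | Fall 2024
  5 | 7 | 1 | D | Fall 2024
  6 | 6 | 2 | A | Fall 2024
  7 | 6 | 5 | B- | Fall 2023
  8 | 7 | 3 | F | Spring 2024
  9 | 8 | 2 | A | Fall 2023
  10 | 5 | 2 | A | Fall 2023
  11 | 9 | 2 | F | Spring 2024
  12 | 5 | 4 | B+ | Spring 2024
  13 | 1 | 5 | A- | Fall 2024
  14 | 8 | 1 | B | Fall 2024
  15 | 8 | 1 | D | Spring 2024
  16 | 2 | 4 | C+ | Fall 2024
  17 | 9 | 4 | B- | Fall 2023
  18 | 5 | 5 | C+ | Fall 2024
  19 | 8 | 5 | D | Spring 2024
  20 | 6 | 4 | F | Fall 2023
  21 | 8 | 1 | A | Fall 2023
SELECT name, year FROM students ORDER BY year ASC LIMIT 3

Execution result:
name | year
Ivy Jones | 1
Kate Brown | 1
Ivy Garcia | 2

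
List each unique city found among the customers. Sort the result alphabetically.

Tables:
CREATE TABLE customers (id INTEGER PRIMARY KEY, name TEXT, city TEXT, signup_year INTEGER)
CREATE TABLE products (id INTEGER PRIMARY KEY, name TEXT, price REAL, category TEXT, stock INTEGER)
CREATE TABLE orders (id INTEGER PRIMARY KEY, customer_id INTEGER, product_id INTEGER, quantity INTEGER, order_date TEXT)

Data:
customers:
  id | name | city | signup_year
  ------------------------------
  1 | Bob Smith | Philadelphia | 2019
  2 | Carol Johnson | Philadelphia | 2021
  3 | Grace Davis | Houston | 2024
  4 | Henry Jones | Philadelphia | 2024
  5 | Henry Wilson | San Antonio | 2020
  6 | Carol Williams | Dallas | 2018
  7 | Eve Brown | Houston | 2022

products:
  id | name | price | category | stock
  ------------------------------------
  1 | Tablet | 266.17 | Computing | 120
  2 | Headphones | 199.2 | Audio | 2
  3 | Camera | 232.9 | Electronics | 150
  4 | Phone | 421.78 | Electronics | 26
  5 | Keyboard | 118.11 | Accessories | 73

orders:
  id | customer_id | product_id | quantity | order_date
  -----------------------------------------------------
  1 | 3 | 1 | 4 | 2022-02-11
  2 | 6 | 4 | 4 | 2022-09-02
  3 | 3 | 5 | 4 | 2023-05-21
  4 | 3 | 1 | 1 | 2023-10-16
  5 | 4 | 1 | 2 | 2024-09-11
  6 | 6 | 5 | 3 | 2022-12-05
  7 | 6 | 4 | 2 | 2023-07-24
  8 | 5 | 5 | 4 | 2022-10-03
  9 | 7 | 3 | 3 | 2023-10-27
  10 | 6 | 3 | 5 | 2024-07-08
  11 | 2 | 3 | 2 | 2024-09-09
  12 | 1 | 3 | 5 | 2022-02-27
SELECT DISTINCT city FROM customers ORDER BY city

Execution result:
city
Dallas
Houston
Philadelphia
San Antonio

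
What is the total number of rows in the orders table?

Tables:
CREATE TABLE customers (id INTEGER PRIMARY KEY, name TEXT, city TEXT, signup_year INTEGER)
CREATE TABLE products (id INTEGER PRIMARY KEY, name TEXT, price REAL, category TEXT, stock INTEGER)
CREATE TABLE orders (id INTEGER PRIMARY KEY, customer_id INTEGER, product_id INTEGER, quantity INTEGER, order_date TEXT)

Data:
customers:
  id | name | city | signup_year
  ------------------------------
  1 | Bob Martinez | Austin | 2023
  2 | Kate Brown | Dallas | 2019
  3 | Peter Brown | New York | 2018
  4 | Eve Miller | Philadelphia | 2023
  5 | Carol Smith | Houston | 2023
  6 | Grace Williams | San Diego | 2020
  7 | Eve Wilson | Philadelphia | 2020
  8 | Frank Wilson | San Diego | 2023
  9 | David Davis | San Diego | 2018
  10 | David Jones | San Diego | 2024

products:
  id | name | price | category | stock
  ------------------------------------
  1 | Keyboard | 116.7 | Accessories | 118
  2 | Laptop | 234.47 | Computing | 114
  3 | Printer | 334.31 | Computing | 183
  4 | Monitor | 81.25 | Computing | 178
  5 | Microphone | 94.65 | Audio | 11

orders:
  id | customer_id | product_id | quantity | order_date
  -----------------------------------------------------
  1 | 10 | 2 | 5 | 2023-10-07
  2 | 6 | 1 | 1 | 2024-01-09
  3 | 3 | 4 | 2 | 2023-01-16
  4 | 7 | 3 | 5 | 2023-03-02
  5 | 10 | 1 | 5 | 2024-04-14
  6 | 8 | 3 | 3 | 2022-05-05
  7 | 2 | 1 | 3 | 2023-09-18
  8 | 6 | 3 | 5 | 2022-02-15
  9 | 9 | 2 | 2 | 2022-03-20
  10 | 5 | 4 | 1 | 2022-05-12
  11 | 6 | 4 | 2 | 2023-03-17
SELECT COUNT(*) FROM orders

Execution result:
11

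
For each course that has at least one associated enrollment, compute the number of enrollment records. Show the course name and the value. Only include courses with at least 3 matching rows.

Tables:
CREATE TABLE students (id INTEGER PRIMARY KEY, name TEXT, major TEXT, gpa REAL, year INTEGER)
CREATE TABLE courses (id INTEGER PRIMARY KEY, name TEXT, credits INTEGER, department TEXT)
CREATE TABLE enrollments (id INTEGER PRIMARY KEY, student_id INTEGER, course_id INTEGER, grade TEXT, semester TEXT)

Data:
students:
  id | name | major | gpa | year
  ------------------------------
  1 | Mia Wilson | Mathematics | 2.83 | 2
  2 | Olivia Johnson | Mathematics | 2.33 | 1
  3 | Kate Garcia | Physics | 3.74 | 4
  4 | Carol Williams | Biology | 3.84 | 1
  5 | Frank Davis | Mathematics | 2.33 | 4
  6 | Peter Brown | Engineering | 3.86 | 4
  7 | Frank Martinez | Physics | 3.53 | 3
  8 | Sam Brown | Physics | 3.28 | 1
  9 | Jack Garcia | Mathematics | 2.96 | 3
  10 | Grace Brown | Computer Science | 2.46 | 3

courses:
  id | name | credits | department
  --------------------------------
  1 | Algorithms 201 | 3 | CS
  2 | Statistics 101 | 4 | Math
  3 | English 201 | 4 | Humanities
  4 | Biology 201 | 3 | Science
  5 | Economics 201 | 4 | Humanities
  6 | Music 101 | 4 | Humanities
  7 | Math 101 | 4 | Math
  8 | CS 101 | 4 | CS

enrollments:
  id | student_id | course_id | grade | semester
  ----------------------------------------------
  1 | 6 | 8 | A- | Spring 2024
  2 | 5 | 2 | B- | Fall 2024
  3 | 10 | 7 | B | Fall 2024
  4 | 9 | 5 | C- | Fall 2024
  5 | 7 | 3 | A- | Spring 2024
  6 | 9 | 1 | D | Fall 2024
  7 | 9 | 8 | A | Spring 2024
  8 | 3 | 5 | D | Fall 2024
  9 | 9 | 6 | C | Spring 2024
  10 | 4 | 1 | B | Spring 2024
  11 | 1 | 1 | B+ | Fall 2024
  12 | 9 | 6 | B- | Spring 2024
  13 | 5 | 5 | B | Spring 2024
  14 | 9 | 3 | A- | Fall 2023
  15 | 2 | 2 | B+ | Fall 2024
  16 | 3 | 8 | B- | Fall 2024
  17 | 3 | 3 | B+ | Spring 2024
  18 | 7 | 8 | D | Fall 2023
SELECT p.name, COUNT(*) AS n FROM enrollments c JOIN courses p ON c.course_id = p.id GROUP BY p.id, p.name HAVING COUNT(*) >= 3

Execution result:
name | n
Algorithms 201 | 3
English 201 | 3
Economics 201 | 3
CS 101 | 4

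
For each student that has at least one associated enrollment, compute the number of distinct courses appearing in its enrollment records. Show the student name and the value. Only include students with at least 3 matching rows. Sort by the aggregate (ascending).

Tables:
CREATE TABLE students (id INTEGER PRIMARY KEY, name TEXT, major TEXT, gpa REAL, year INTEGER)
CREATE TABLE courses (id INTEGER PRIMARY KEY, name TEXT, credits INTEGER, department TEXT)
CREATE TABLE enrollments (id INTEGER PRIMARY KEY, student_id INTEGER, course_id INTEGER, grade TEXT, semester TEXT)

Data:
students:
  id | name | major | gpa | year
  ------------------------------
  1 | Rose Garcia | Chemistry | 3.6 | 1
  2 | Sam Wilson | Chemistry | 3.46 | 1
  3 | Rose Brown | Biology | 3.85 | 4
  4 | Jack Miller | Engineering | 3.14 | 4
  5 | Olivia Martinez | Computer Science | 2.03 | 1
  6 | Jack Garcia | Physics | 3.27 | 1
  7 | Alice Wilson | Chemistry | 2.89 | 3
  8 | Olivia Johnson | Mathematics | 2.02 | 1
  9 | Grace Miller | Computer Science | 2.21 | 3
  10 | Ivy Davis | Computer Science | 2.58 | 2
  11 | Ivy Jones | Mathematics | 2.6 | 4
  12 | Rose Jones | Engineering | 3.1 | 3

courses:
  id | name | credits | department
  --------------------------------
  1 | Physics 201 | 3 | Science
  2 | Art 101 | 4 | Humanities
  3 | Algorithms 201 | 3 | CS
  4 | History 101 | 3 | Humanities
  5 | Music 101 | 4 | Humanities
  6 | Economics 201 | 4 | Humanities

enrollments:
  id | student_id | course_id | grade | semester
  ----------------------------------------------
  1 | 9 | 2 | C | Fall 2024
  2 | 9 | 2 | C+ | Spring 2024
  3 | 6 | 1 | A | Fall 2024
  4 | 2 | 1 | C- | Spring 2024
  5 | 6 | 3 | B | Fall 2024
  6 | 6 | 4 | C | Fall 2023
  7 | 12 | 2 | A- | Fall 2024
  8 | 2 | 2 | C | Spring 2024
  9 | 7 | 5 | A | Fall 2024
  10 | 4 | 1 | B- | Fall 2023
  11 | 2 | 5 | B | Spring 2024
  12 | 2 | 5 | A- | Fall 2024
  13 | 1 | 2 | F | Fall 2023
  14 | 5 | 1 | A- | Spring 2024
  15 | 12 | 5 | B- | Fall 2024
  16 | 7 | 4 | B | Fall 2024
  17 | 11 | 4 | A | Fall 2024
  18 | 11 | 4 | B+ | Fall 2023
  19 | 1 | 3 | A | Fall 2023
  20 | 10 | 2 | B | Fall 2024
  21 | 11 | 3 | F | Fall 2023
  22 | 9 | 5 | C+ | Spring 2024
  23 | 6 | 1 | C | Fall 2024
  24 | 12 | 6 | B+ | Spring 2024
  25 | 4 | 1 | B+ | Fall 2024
SELECT p.name, COUNT(DISTINCT c.course_id) AS distinct_course_count FROM enrollments c JOIN students p ON c.student_id = p.id GROUP BY p.id, p.name HAVING COUNT(*) >= 3 ORDER BY distinct_course_count ASC

Execution result:
name | distinct_course_count
Grace Miller | 2
Ivy Jones | 2
Sam Wilson | 3
Jack Garcia | 3
Rose Jones | 3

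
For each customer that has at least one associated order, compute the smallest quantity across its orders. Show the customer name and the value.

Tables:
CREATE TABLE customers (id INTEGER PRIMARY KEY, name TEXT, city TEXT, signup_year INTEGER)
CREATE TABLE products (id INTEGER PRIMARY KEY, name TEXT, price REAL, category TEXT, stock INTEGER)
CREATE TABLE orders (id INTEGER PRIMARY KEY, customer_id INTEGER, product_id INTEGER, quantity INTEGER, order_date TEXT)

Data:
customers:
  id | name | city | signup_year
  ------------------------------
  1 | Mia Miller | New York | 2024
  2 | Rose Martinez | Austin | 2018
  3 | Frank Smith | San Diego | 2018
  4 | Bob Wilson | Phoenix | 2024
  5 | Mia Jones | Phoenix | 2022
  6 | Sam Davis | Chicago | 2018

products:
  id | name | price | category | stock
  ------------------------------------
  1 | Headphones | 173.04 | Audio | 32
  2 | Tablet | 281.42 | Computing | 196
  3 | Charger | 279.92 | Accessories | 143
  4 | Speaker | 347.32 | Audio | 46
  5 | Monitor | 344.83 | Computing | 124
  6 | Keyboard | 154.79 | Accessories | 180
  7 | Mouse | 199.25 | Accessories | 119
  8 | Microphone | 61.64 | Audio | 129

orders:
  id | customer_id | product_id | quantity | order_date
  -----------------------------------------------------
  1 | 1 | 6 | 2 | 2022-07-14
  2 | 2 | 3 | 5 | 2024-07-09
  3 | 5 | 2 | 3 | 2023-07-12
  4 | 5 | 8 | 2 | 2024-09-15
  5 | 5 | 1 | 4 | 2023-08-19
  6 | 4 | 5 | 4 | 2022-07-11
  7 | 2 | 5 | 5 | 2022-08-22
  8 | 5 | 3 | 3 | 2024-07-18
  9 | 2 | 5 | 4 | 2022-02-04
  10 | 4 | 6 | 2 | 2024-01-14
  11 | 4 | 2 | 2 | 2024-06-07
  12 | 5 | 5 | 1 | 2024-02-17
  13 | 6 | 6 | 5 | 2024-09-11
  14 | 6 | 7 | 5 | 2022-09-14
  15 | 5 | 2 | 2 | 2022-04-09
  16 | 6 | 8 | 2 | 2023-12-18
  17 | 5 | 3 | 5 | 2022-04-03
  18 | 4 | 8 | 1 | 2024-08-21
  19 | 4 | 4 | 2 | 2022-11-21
SELECT p.name, MIN(c.quantity) AS min_quantity FROM orders c JOIN customers p ON c.customer_id = p.id GROUP BY p.id, p.name

Execution result:
name | min_quantity
Mia Miller | 2
Rose Martinez | 4
Bob Wilson | 1
Mia Jones | 1
Sam Davis | 2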